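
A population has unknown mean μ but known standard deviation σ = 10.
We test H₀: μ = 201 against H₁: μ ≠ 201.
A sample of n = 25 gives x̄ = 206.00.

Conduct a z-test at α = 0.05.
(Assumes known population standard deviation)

Answer: z = 2.5000, reject H₀

Derivation:
Standard error: SE = σ/√n = 10/√25 = 2.0000
z-statistic: z = (x̄ - μ₀)/SE = (206.00 - 201)/2.0000 = 2.5000
Critical value: ±1.960
p-value = 0.0124
Decision: reject H₀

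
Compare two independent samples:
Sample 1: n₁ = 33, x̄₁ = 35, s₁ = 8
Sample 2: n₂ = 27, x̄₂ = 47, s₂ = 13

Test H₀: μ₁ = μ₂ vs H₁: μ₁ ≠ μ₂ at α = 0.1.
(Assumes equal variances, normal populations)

Pooled variance: s²_p = [32×8² + 26×13²]/(58) = 111.0690
s_p = 10.5389
SE = s_p×√(1/n₁ + 1/n₂) = 10.5389×√(1/33 + 1/27) = 2.7348
t = (x̄₁ - x̄₂)/SE = (35 - 47)/2.7348 = -4.3879
df = 58, t-critical = ±1.672
Decision: reject H₀

Answer: t = -4.3879, reject H₀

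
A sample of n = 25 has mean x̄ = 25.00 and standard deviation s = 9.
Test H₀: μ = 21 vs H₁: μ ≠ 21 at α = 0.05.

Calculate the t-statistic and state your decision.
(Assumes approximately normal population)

Answer: t = 2.2222, reject H₀

Derivation:
df = n - 1 = 24
SE = s/√n = 9/√25 = 1.8000
t = (x̄ - μ₀)/SE = (25.00 - 21)/1.8000 = 2.2222
Critical value: t_{0.025,24} = ±2.064
p-value ≈ 0.0359
Decision: reject H₀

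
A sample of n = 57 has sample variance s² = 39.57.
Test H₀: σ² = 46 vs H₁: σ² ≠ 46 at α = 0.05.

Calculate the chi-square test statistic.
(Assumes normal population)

Answer: χ² = 48.1722, fail to reject H₀

Derivation:
df = n - 1 = 56
χ² = (n-1)s²/σ₀² = 56×39.57/46 = 48.1722
Critical values: χ²_{0.975,56} = 37.212, χ²_{0.025,56} = 78.567
Rejection region: χ² < 37.212 or χ² > 78.567
Decision: fail to reject H₀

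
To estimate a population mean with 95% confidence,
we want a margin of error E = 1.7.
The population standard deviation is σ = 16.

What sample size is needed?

z_0.025 = 1.960
n = (z×σ/E)² = (1.960×16/1.7)²
n = 340.2940
Round up: n = 341

Answer: n = 341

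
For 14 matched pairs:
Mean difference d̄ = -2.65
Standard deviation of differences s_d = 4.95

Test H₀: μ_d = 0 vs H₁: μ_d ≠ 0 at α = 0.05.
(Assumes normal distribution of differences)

df = n - 1 = 13
SE = s_d/√n = 4.95/√14 = 1.3229
t = d̄/SE = -2.65/1.3229 = -2.0032
Critical value: t_{0.025,13} = ±2.160
p-value ≈ 0.0665
Decision: fail to reject H₀

Answer: t = -2.0032, fail to reject H₀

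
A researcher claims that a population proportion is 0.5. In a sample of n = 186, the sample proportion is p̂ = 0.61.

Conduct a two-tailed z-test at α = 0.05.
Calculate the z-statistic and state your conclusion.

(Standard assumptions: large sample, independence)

Answer: z = 3.0004, reject H₀

Derivation:
H₀: p = 0.5, H₁: p ≠ 0.5
Standard error: SE = √(p₀(1-p₀)/n) = √(0.5×0.5/186) = 0.036662
z-statistic: z = (p̂ - p₀)/SE = (0.61 - 0.5)/0.036662 = 3.0004
Critical value: z_0.025 = ±1.960
p-value = 0.0027
Decision: reject H₀ at α = 0.05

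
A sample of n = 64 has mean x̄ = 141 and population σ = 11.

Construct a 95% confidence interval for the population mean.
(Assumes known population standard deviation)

Answer: (138.3050, 143.6950)

Derivation:
Confidence level: 95%, α = 0.05
z_0.025 = 1.960
SE = σ/√n = 11/√64 = 1.3750
Margin of error = 1.960 × 1.3750 = 2.6950
CI: x̄ ± margin = 141 ± 2.6950
CI: (138.3050, 143.6950)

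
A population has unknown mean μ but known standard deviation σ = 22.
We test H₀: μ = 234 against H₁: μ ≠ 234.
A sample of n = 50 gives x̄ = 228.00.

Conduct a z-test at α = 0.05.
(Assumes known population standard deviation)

Answer: z = -1.9285, fail to reject H₀

Derivation:
Standard error: SE = σ/√n = 22/√50 = 3.1113
z-statistic: z = (x̄ - μ₀)/SE = (228.00 - 234)/3.1113 = -1.9285
Critical value: ±1.960
p-value = 0.0538
Decision: fail to reject H₀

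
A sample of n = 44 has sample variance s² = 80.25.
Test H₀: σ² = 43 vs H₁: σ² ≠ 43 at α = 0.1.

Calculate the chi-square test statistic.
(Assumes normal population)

df = n - 1 = 43
χ² = (n-1)s²/σ₀² = 43×80.25/43 = 80.2500
Critical values: χ²_{0.95,43} = 28.965, χ²_{0.05,43} = 59.304
Rejection region: χ² < 28.965 or χ² > 59.304
Decision: reject H₀

Answer: χ² = 80.2500, reject H₀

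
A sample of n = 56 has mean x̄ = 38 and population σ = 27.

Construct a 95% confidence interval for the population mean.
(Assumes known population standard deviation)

Answer: (30.9283, 45.0717)

Derivation:
Confidence level: 95%, α = 0.05
z_0.025 = 1.960
SE = σ/√n = 27/√56 = 3.6080
Margin of error = 1.960 × 3.6080 = 7.0717
CI: x̄ ± margin = 38 ± 7.0717
CI: (30.9283, 45.0717)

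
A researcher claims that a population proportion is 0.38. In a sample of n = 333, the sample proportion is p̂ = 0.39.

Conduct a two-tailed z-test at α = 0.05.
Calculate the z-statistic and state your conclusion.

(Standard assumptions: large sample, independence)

H₀: p = 0.38, H₁: p ≠ 0.38
Standard error: SE = √(p₀(1-p₀)/n) = √(0.38×0.62/333) = 0.026599
z-statistic: z = (p̂ - p₀)/SE = (0.39 - 0.38)/0.026599 = 0.3760
Critical value: z_0.025 = ±1.960
p-value = 0.7069
Decision: fail to reject H₀ at α = 0.05

Answer: z = 0.3760, fail to reject H₀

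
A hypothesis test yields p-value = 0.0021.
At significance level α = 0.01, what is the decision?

Answer: reject H₀

Derivation:
Compare p-value to α:
0.0021 < 0.01
Decision: reject H₀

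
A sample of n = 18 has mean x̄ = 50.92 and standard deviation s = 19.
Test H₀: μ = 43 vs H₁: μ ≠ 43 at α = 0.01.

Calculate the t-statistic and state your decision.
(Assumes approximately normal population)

df = n - 1 = 17
SE = s/√n = 19/√18 = 4.4783
t = (x̄ - μ₀)/SE = (50.92 - 43)/4.4783 = 1.7685
Critical value: t_{0.005,17} = ±2.898
p-value ≈ 0.0949
Decision: fail to reject H₀

Answer: t = 1.7685, fail to reject H₀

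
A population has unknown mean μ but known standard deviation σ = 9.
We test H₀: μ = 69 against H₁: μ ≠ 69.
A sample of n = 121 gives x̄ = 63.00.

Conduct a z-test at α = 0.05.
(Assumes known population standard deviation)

Answer: z = -7.3332, reject H₀

Derivation:
Standard error: SE = σ/√n = 9/√121 = 0.8182
z-statistic: z = (x̄ - μ₀)/SE = (63.00 - 69)/0.8182 = -7.3332
Critical value: ±1.960
p-value < 0.0001
Decision: reject H₀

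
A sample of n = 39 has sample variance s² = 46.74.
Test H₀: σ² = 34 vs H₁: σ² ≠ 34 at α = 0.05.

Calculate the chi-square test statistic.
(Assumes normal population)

df = n - 1 = 38
χ² = (n-1)s²/σ₀² = 38×46.74/34 = 52.2388
Critical values: χ²_{0.975,38} = 22.878, χ²_{0.025,38} = 56.896
Rejection region: χ² < 22.878 or χ² > 56.896
Decision: fail to reject H₀

Answer: χ² = 52.2388, fail to reject H₀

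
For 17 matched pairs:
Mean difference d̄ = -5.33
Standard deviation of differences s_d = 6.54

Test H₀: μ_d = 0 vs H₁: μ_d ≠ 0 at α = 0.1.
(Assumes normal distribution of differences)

df = n - 1 = 16
SE = s_d/√n = 6.54/√17 = 1.5862
t = d̄/SE = -5.33/1.5862 = -3.3602
Critical value: t_{0.05,16} = ±1.746
p-value ≈ 0.0040
Decision: reject H₀

Answer: t = -3.3602, reject H₀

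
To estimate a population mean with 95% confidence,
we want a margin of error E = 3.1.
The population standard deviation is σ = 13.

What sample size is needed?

z_0.025 = 1.960
n = (z×σ/E)² = (1.960×13/3.1)²
n = 67.5578
Round up: n = 68

Answer: n = 68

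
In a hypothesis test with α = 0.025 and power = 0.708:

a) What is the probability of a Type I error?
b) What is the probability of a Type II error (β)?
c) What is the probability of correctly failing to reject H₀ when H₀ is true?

Answer: a) 0.025, b) 0.292, c) 0.975

Derivation:
a) Type I error probability = α = 0.025
b) Power = P(reject H₀ | H₁ true) = 1 - β = 0.708, so Type II error probability = β = 1 - Power = 0.292
c) P(fail to reject H₀ | H₀ true) = 1 - α = 0.975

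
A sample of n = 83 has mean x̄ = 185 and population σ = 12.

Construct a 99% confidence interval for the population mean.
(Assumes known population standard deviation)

Confidence level: 99%, α = 0.01
z_0.005 = 2.576
SE = σ/√n = 12/√83 = 1.3172
Margin of error = 2.576 × 1.3172 = 3.3931
CI: x̄ ± margin = 185 ± 3.3931
CI: (181.6069, 188.3931)

Answer: (181.6069, 188.3931)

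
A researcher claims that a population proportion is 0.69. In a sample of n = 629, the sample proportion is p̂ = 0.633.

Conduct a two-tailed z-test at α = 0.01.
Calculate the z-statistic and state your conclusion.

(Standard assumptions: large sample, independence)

Answer: z = -3.0909, reject H₀

Derivation:
H₀: p = 0.69, H₁: p ≠ 0.69
Standard error: SE = √(p₀(1-p₀)/n) = √(0.69×0.31/629) = 0.018441
z-statistic: z = (p̂ - p₀)/SE = (0.633 - 0.69)/0.018441 = -3.0909
Critical value: z_0.005 = ±2.576
p-value = 0.0020
Decision: reject H₀ at α = 0.01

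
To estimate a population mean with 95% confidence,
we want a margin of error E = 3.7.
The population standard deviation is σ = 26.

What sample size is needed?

Answer: n = 190

Derivation:
z_0.025 = 1.960
n = (z×σ/E)² = (1.960×26/3.7)²
n = 189.6948
Round up: n = 190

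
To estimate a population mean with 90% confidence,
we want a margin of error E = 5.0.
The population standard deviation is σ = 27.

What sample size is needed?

Answer: n = 79

Derivation:
z_0.05 = 1.645
n = (z×σ/E)² = (1.645×27/5.0)²
n = 78.9077
Round up: n = 79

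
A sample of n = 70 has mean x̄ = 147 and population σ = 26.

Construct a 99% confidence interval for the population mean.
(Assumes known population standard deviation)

Answer: (138.9948, 155.0052)

Derivation:
Confidence level: 99%, α = 0.01
z_0.005 = 2.576
SE = σ/√n = 26/√70 = 3.1076
Margin of error = 2.576 × 3.1076 = 8.0052
CI: x̄ ± margin = 147 ± 8.0052
CI: (138.9948, 155.0052)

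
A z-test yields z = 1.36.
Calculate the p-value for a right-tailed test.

For z = 1.36:
p = P(Z > 1.36) = 1 - Φ(1.36) = 0.0869

Answer: p-value ≈ 0.0869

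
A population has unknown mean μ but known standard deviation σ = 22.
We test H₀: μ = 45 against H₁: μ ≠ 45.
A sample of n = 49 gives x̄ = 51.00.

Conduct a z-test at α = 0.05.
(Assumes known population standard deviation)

Answer: z = 1.9091, fail to reject H₀

Derivation:
Standard error: SE = σ/√n = 22/√49 = 3.1429
z-statistic: z = (x̄ - μ₀)/SE = (51.00 - 45)/3.1429 = 1.9091
Critical value: ±1.960
p-value = 0.0562
Decision: fail to reject H₀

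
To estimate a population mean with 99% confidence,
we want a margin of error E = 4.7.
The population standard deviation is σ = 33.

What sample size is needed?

Answer: n = 328

Derivation:
z_0.005 = 2.576
n = (z×σ/E)² = (2.576×33/4.7)²
n = 327.1326
Round up: n = 328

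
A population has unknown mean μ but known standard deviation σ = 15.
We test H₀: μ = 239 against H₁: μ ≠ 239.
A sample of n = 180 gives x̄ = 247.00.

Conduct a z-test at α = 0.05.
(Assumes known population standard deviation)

Standard error: SE = σ/√n = 15/√180 = 1.1180
z-statistic: z = (x̄ - μ₀)/SE = (247.00 - 239)/1.1180 = 7.1556
Critical value: ±1.960
p-value < 0.0001
Decision: reject H₀

Answer: z = 7.1556, reject H₀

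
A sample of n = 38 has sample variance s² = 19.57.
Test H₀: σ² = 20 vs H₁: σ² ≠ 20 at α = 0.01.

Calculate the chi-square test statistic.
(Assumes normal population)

Answer: χ² = 36.2045, fail to reject H₀

Derivation:
df = n - 1 = 37
χ² = (n-1)s²/σ₀² = 37×19.57/20 = 36.2045
Critical values: χ²_{0.995,37} = 18.586, χ²_{0.005,37} = 62.883
Rejection region: χ² < 18.586 or χ² > 62.883
Decision: fail to reject H₀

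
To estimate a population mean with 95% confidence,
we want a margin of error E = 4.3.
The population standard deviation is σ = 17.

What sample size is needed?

Answer: n = 61

Derivation:
z_0.025 = 1.960
n = (z×σ/E)² = (1.960×17/4.3)²
n = 60.0445
Round up: n = 61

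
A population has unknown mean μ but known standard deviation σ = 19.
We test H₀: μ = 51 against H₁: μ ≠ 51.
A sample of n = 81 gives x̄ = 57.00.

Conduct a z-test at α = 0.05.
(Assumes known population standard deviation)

Standard error: SE = σ/√n = 19/√81 = 2.1111
z-statistic: z = (x̄ - μ₀)/SE = (57.00 - 51)/2.1111 = 2.8421
Critical value: ±1.960
p-value = 0.0045
Decision: reject H₀

Answer: z = 2.8421, reject H₀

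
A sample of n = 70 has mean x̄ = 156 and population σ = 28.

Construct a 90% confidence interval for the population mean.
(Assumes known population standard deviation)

Confidence level: 90%, α = 0.1
z_0.05 = 1.645
SE = σ/√n = 28/√70 = 3.3466
Margin of error = 1.645 × 3.3466 = 5.5052
CI: x̄ ± margin = 156 ± 5.5052
CI: (150.4948, 161.5052)

Answer: (150.4948, 161.5052)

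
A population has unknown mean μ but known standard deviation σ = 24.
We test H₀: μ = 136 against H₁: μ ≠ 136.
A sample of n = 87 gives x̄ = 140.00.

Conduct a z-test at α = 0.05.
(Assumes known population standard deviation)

Answer: z = 1.5545, fail to reject H₀

Derivation:
Standard error: SE = σ/√n = 24/√87 = 2.5731
z-statistic: z = (x̄ - μ₀)/SE = (140.00 - 136)/2.5731 = 1.5545
Critical value: ±1.960
p-value = 0.1201
Decision: fail to reject H₀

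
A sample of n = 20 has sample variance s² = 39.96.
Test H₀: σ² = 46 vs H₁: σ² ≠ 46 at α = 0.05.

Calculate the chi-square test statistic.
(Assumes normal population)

df = n - 1 = 19
χ² = (n-1)s²/σ₀² = 19×39.96/46 = 16.5052
Critical values: χ²_{0.975,19} = 8.907, χ²_{0.025,19} = 32.852
Rejection region: χ² < 8.907 or χ² > 32.852
Decision: fail to reject H₀

Answer: χ² = 16.5052, fail to reject H₀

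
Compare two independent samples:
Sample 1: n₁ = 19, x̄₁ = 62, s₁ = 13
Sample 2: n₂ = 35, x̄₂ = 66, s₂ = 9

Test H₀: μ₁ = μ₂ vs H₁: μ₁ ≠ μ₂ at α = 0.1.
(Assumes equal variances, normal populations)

Answer: t = -1.3296, fail to reject H₀

Derivation:
Pooled variance: s²_p = [18×13² + 34×9²]/(52) = 111.4615
s_p = 10.5575
SE = s_p×√(1/n₁ + 1/n₂) = 10.5575×√(1/19 + 1/35) = 3.0085
t = (x̄₁ - x̄₂)/SE = (62 - 66)/3.0085 = -1.3296
df = 52, t-critical = ±1.675
Decision: fail to reject H₀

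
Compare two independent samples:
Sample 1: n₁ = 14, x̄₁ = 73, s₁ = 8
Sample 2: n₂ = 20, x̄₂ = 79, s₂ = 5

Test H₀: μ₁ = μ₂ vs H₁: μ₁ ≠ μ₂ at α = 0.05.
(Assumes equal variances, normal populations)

Pooled variance: s²_p = [13×8² + 19×5²]/(32) = 40.8438
s_p = 6.3909
SE = s_p×√(1/n₁ + 1/n₂) = 6.3909×√(1/14 + 1/20) = 2.2270
t = (x̄₁ - x̄₂)/SE = (73 - 79)/2.2270 = -2.6942
df = 32, t-critical = ±2.037
Decision: reject H₀

Answer: t = -2.6942, reject H₀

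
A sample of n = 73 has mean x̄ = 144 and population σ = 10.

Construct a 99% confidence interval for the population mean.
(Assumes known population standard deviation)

Answer: (140.9850, 147.0150)

Derivation:
Confidence level: 99%, α = 0.01
z_0.005 = 2.576
SE = σ/√n = 10/√73 = 1.1704
Margin of error = 2.576 × 1.1704 = 3.0150
CI: x̄ ± margin = 144 ± 3.0150
CI: (140.9850, 147.0150)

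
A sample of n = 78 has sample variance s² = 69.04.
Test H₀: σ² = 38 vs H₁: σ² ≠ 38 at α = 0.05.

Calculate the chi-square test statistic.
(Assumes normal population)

Answer: χ² = 139.8968, reject H₀

Derivation:
df = n - 1 = 77
χ² = (n-1)s²/σ₀² = 77×69.04/38 = 139.8968
Critical values: χ²_{0.975,77} = 54.623, χ²_{0.025,77} = 103.158
Rejection region: χ² < 54.623 or χ² > 103.158
Decision: reject H₀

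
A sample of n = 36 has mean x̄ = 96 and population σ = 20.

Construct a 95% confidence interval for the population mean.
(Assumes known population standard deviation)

Confidence level: 95%, α = 0.05
z_0.025 = 1.960
SE = σ/√n = 20/√36 = 3.3333
Margin of error = 1.960 × 3.3333 = 6.5333
CI: x̄ ± margin = 96 ± 6.5333
CI: (89.4667, 102.5333)

Answer: (89.4667, 102.5333)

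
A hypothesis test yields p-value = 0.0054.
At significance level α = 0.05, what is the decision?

Compare p-value to α:
0.0054 < 0.05
Decision: reject H₀

Answer: reject H₀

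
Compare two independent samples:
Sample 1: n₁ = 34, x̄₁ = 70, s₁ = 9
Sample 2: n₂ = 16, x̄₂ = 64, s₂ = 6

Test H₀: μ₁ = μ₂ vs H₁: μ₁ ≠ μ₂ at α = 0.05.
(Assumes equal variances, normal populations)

Pooled variance: s²_p = [33×9² + 15×6²]/(48) = 66.9375
s_p = 8.1815
SE = s_p×√(1/n₁ + 1/n₂) = 8.1815×√(1/34 + 1/16) = 2.4804
t = (x̄₁ - x̄₂)/SE = (70 - 64)/2.4804 = 2.4190
df = 48, t-critical = ±2.011
Decision: reject H₀

Answer: t = 2.4190, reject H₀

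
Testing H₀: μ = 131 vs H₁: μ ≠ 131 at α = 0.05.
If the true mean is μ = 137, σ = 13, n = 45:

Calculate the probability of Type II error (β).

Answer: β ≈ 0.1280

Derivation:
SE = σ/√n = 13/√45 = 1.9379
Critical values: μ₀ ± z_0.025×SE = 131 ± 1.960×1.9379
Acceptance region: (127.2017, 134.7983)
Under H₁ (μ = 137): z_high = (134.7983 - 137)/1.9379 = -1.1361, z_low = (127.2017 - 137)/1.9379 = -5.0561
β = P(not reject | H₁) = Φ(-1.1361) - Φ(-5.0561) ≈ 0.1280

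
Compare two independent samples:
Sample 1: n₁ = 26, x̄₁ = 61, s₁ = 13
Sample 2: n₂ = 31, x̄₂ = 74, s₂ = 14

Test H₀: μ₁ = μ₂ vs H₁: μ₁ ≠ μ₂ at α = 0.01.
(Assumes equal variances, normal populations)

Answer: t = -3.6065, reject H₀

Derivation:
Pooled variance: s²_p = [25×13² + 30×14²]/(55) = 183.7273
s_p = 13.5546
SE = s_p×√(1/n₁ + 1/n₂) = 13.5546×√(1/26 + 1/31) = 3.6046
t = (x̄₁ - x̄₂)/SE = (61 - 74)/3.6046 = -3.6065
df = 55, t-critical = ±2.668
Decision: reject H₀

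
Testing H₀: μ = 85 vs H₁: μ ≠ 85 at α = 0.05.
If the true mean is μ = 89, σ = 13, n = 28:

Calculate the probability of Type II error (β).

SE = σ/√n = 13/√28 = 2.4568
Critical values: μ₀ ± z_0.025×SE = 85 ± 1.960×2.4568
Acceptance region: (80.1847, 89.8153)
Under H₁ (μ = 89): z_high = (89.8153 - 89)/2.4568 = 0.3319, z_low = (80.1847 - 89)/2.4568 = -3.5881
β = P(not reject | H₁) = Φ(0.3319) - Φ(-3.5881) ≈ 0.6299

Answer: β ≈ 0.6299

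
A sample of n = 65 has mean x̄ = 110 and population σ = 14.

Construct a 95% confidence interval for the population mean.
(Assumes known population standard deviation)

Answer: (106.5965, 113.4035)

Derivation:
Confidence level: 95%, α = 0.05
z_0.025 = 1.960
SE = σ/√n = 14/√65 = 1.7365
Margin of error = 1.960 × 1.7365 = 3.4035
CI: x̄ ± margin = 110 ± 3.4035
CI: (106.5965, 113.4035)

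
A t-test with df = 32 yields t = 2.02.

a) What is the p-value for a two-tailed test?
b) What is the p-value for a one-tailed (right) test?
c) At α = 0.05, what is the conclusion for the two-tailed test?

Using t-distribution with df = 32:
a) Two-tailed: p = 2×P(T > 2.02) = 0.0518
b) One-tailed: p = P(T > 2.02) = 0.0259
c) 0.0518 ≥ 0.05, fail to reject H₀

Answer: a) 0.0518, b) 0.0259, c) fail to reject H₀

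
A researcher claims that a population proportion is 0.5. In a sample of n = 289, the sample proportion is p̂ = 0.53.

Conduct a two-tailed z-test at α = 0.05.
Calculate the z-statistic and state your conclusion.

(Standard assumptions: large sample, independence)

Answer: z = 1.0200, fail to reject H₀

Derivation:
H₀: p = 0.5, H₁: p ≠ 0.5
Standard error: SE = √(p₀(1-p₀)/n) = √(0.5×0.5/289) = 0.029412
z-statistic: z = (p̂ - p₀)/SE = (0.53 - 0.5)/0.029412 = 1.0200
Critical value: z_0.025 = ±1.960
p-value = 0.3077
Decision: fail to reject H₀ at α = 0.05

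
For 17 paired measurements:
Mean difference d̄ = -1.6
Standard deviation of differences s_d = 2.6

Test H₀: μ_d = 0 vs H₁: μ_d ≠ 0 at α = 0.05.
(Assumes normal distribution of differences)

df = n - 1 = 16
SE = s_d/√n = 2.6/√17 = 0.6306
t = d̄/SE = -1.6/0.6306 = -2.5373
Critical value: t_{0.025,16} = ±2.120
p-value ≈ 0.0220
Decision: reject H₀

Answer: t = -2.5373, reject H₀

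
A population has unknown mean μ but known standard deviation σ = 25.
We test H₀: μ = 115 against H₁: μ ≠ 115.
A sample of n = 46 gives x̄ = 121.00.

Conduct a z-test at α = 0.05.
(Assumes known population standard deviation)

Answer: z = 1.6278, fail to reject H₀

Derivation:
Standard error: SE = σ/√n = 25/√46 = 3.6860
z-statistic: z = (x̄ - μ₀)/SE = (121.00 - 115)/3.6860 = 1.6278
Critical value: ±1.960
p-value = 0.1036
Decision: fail to reject H₀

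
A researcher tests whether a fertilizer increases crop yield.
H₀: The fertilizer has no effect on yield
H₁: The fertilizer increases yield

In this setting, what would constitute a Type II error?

Answer: Failing to recommend an effective fertilizer

Derivation:
A Type I error (probability α) occurs when we reject a true H₀.
A Type II error (probability β) occurs when we fail to reject a false H₀.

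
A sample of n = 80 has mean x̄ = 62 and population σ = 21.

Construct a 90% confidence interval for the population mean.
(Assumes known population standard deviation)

Answer: (58.1377, 65.8623)

Derivation:
Confidence level: 90%, α = 0.1
z_0.05 = 1.645
SE = σ/√n = 21/√80 = 2.3479
Margin of error = 1.645 × 2.3479 = 3.8623
CI: x̄ ± margin = 62 ± 3.8623
CI: (58.1377, 65.8623)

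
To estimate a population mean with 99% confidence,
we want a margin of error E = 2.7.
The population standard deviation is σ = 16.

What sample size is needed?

z_0.005 = 2.576
n = (z×σ/E)² = (2.576×16/2.7)²
n = 233.0259
Round up: n = 234

Answer: n = 234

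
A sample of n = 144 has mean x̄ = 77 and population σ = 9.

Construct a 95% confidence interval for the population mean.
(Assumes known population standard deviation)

Answer: (75.5300, 78.4700)

Derivation:
Confidence level: 95%, α = 0.05
z_0.025 = 1.960
SE = σ/√n = 9/√144 = 0.7500
Margin of error = 1.960 × 0.7500 = 1.4700
CI: x̄ ± margin = 77 ± 1.4700
CI: (75.5300, 78.4700)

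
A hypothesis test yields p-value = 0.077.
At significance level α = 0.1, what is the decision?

Answer: reject H₀

Derivation:
Compare p-value to α:
0.077 < 0.1
Decision: reject H₀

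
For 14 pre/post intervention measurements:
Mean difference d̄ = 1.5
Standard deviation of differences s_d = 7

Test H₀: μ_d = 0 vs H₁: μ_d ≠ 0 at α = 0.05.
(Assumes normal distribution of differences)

Answer: t = 0.8018, fail to reject H₀

Derivation:
df = n - 1 = 13
SE = s_d/√n = 7/√14 = 1.8708
t = d̄/SE = 1.5/1.8708 = 0.8018
Critical value: t_{0.025,13} = ±2.160
p-value ≈ 0.4371
Decision: fail to reject H₀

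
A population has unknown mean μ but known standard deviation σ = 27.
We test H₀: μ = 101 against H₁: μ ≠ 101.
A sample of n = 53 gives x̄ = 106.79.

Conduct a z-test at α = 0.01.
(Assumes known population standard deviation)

Standard error: SE = σ/√n = 27/√53 = 3.7087
z-statistic: z = (x̄ - μ₀)/SE = (106.79 - 101)/3.7087 = 1.5612
Critical value: ±2.576
p-value = 0.1185
Decision: fail to reject H₀

Answer: z = 1.5612, fail to reject H₀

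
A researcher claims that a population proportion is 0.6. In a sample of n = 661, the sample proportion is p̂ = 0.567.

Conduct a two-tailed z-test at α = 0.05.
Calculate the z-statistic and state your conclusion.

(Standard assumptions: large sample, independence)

Answer: z = -1.7318, fail to reject H₀

Derivation:
H₀: p = 0.6, H₁: p ≠ 0.6
Standard error: SE = √(p₀(1-p₀)/n) = √(0.6×0.4/661) = 0.019055
z-statistic: z = (p̂ - p₀)/SE = (0.567 - 0.6)/0.019055 = -1.7318
Critical value: z_0.025 = ±1.960
p-value = 0.0833
Decision: fail to reject H₀ at α = 0.05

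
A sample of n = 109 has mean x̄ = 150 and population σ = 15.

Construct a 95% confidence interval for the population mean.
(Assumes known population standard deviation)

Confidence level: 95%, α = 0.05
z_0.025 = 1.960
SE = σ/√n = 15/√109 = 1.4367
Margin of error = 1.960 × 1.4367 = 2.8159
CI: x̄ ± margin = 150 ± 2.8159
CI: (147.1841, 152.8159)

Answer: (147.1841, 152.8159)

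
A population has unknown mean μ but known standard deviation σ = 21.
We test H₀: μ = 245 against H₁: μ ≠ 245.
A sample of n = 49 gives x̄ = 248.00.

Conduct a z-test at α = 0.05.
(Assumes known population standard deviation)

Standard error: SE = σ/√n = 21/√49 = 3.0000
z-statistic: z = (x̄ - μ₀)/SE = (248.00 - 245)/3.0000 = 1.0000
Critical value: ±1.960
p-value = 0.3173
Decision: fail to reject H₀

Answer: z = 1.0000, fail to reject H₀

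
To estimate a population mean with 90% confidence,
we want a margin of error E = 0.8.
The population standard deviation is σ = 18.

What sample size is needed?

z_0.05 = 1.645
n = (z×σ/E)² = (1.645×18/0.8)²
n = 1369.9252
Round up: n = 1370

Answer: n = 1370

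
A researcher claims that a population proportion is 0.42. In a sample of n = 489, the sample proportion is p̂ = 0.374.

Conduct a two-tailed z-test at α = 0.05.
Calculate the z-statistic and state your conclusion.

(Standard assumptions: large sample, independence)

H₀: p = 0.42, H₁: p ≠ 0.42
Standard error: SE = √(p₀(1-p₀)/n) = √(0.42×0.58/489) = 0.022319
z-statistic: z = (p̂ - p₀)/SE = (0.374 - 0.42)/0.022319 = -2.0610
Critical value: z_0.025 = ±1.960
p-value = 0.0393
Decision: reject H₀ at α = 0.05

Answer: z = -2.0610, reject H₀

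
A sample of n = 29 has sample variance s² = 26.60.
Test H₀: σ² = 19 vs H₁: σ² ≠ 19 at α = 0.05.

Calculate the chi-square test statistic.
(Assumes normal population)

Answer: χ² = 39.2000, fail to reject H₀

Derivation:
df = n - 1 = 28
χ² = (n-1)s²/σ₀² = 28×26.60/19 = 39.2000
Critical values: χ²_{0.975,28} = 15.308, χ²_{0.025,28} = 44.461
Rejection region: χ² < 15.308 or χ² > 44.461
Decision: fail to reject H₀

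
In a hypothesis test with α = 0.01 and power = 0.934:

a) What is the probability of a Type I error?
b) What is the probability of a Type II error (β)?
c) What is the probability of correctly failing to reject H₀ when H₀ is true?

a) Type I error probability = α = 0.01
b) Power = P(reject H₀ | H₁ true) = 1 - β = 0.934, so Type II error probability = β = 1 - Power = 0.066
c) P(fail to reject H₀ | H₀ true) = 1 - α = 0.99

Answer: a) 0.01, b) 0.066, c) 0.99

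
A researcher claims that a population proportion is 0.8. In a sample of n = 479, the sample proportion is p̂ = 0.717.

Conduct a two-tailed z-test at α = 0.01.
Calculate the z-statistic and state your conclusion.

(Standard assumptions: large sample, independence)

Answer: z = -4.5415, reject H₀

Derivation:
H₀: p = 0.8, H₁: p ≠ 0.8
Standard error: SE = √(p₀(1-p₀)/n) = √(0.8×0.2/479) = 0.018276
z-statistic: z = (p̂ - p₀)/SE = (0.717 - 0.8)/0.018276 = -4.5415
Critical value: z_0.005 = ±2.576
p-value < 0.0001
Decision: reject H₀ at α = 0.01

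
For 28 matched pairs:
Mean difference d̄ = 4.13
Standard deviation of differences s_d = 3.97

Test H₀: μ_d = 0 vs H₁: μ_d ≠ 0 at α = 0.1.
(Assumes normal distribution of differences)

Answer: t = 5.5045, reject H₀

Derivation:
df = n - 1 = 27
SE = s_d/√n = 3.97/√28 = 0.7503
t = d̄/SE = 4.13/0.7503 = 5.5045
Critical value: t_{0.05,27} = ±1.703
p-value < 0.0001
Decision: reject H₀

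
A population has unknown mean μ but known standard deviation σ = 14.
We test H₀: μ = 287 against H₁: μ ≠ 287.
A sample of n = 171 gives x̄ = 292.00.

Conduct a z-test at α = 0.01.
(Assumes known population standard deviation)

Answer: z = 4.6703, reject H₀

Derivation:
Standard error: SE = σ/√n = 14/√171 = 1.0706
z-statistic: z = (x̄ - μ₀)/SE = (292.00 - 287)/1.0706 = 4.6703
Critical value: ±2.576
p-value < 0.0001
Decision: reject H₀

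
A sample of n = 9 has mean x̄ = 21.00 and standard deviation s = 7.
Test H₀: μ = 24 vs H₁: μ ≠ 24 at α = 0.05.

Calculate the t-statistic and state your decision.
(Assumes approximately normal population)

df = n - 1 = 8
SE = s/√n = 7/√9 = 2.3333
t = (x̄ - μ₀)/SE = (21.00 - 24)/2.3333 = -1.2857
Critical value: t_{0.025,8} = ±2.306
p-value ≈ 0.2345
Decision: fail to reject H₀

Answer: t = -1.2857, fail to reject H₀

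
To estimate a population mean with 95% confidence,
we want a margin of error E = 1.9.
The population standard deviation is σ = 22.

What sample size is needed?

z_0.025 = 1.960
n = (z×σ/E)² = (1.960×22/1.9)²
n = 515.0511
Round up: n = 516

Answer: n = 516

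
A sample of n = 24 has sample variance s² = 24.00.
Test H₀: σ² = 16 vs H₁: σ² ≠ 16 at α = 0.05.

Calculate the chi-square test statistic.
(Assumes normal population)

Answer: χ² = 34.5000, fail to reject H₀

Derivation:
df = n - 1 = 23
χ² = (n-1)s²/σ₀² = 23×24.00/16 = 34.5000
Critical values: χ²_{0.975,23} = 11.689, χ²_{0.025,23} = 38.076
Rejection region: χ² < 11.689 or χ² > 38.076
Decision: fail to reject H₀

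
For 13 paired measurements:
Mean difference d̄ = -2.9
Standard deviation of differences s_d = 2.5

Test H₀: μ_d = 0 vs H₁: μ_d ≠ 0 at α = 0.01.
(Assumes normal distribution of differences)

df = n - 1 = 12
SE = s_d/√n = 2.5/√13 = 0.6934
t = d̄/SE = -2.9/0.6934 = -4.1823
Critical value: t_{0.005,12} = ±3.055
p-value ≈ 0.0013
Decision: reject H₀

Answer: t = -4.1823, reject H₀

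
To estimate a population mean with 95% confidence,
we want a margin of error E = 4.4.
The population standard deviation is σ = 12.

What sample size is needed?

z_0.025 = 1.960
n = (z×σ/E)² = (1.960×12/4.4)²
n = 28.5739
Round up: n = 29

Answer: n = 29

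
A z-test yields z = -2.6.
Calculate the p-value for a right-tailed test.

Answer: p-value ≈ 0.9953

Derivation:
For z = -2.6:
p = P(Z > -2.6) = 1 - Φ(-2.6) = 0.9953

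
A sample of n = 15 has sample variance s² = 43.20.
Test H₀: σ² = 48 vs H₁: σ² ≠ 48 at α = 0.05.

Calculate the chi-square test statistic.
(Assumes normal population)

df = n - 1 = 14
χ² = (n-1)s²/σ₀² = 14×43.20/48 = 12.6000
Critical values: χ²_{0.975,14} = 5.629, χ²_{0.025,14} = 26.119
Rejection region: χ² < 5.629 or χ² > 26.119
Decision: fail to reject H₀

Answer: χ² = 12.6000, fail to reject H₀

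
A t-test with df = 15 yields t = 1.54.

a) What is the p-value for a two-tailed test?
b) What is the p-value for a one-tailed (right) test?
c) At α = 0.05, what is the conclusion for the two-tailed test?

Using t-distribution with df = 15:
a) Two-tailed: p = 2×P(T > 1.54) = 0.1444
b) One-tailed: p = P(T > 1.54) = 0.0722
c) 0.1444 ≥ 0.05, fail to reject H₀

Answer: a) 0.1444, b) 0.0722, c) fail to reject H₀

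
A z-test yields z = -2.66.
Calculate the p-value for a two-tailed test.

Answer: p-value ≈ 0.0078

Derivation:
For z = -2.66:
p = 2×P(Z > |-2.66|) = 2×(1 - Φ(2.66)) = 0.0078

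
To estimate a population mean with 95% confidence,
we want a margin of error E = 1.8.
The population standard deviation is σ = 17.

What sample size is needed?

z_0.025 = 1.960
n = (z×σ/E)² = (1.960×17/1.8)²
n = 342.6612
Round up: n = 343

Answer: n = 343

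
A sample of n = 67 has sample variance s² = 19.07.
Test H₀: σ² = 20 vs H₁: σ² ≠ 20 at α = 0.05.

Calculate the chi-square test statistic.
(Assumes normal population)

Answer: χ² = 62.9310, fail to reject H₀

Derivation:
df = n - 1 = 66
χ² = (n-1)s²/σ₀² = 66×19.07/20 = 62.9310
Critical values: χ²_{0.975,66} = 45.431, χ²_{0.025,66} = 90.349
Rejection region: χ² < 45.431 or χ² > 90.349
Decision: fail to reject H₀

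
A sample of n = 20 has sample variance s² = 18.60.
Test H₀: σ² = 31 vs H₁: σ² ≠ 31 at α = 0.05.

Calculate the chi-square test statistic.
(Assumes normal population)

df = n - 1 = 19
χ² = (n-1)s²/σ₀² = 19×18.60/31 = 11.4000
Critical values: χ²_{0.975,19} = 8.907, χ²_{0.025,19} = 32.852
Rejection region: χ² < 8.907 or χ² > 32.852
Decision: fail to reject H₀

Answer: χ² = 11.4000, fail to reject H₀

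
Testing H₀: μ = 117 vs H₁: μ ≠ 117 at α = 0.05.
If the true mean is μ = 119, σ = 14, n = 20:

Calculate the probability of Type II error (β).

SE = σ/√n = 14/√20 = 3.1305
Critical values: μ₀ ± z_0.025×SE = 117 ± 1.960×3.1305
Acceptance region: (110.8642, 123.1358)
Under H₁ (μ = 119): z_high = (123.1358 - 119)/3.1305 = 1.3211, z_low = (110.8642 - 119)/3.1305 = -2.5989
β = P(not reject | H₁) = Φ(1.3211) - Φ(-2.5989) ≈ 0.9021

Answer: β ≈ 0.9021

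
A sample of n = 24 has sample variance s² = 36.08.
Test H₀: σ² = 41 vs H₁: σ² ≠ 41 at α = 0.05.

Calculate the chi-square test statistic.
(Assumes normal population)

Answer: χ² = 20.2400, fail to reject H₀

Derivation:
df = n - 1 = 23
χ² = (n-1)s²/σ₀² = 23×36.08/41 = 20.2400
Critical values: χ²_{0.975,23} = 11.689, χ²_{0.025,23} = 38.076
Rejection region: χ² < 11.689 or χ² > 38.076
Decision: fail to reject H₀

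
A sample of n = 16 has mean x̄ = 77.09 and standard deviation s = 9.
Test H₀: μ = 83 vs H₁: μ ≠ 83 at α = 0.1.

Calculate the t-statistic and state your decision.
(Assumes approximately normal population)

Answer: t = -2.6267, reject H₀

Derivation:
df = n - 1 = 15
SE = s/√n = 9/√16 = 2.2500
t = (x̄ - μ₀)/SE = (77.09 - 83)/2.2500 = -2.6267
Critical value: t_{0.05,15} = ±1.753
p-value ≈ 0.0191
Decision: reject H₀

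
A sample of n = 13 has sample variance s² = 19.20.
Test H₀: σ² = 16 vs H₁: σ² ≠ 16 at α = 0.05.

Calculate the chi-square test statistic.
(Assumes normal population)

df = n - 1 = 12
χ² = (n-1)s²/σ₀² = 12×19.20/16 = 14.4000
Critical values: χ²_{0.975,12} = 4.404, χ²_{0.025,12} = 23.337
Rejection region: χ² < 4.404 or χ² > 23.337
Decision: fail to reject H₀

Answer: χ² = 14.4000, fail to reject H₀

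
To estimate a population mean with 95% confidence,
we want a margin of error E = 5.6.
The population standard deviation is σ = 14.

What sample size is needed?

z_0.025 = 1.960
n = (z×σ/E)² = (1.960×14/5.6)²
n = 24.0100
Round up: n = 25

Answer: n = 25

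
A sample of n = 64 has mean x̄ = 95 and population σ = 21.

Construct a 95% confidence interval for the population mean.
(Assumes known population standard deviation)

Confidence level: 95%, α = 0.05
z_0.025 = 1.960
SE = σ/√n = 21/√64 = 2.6250
Margin of error = 1.960 × 2.6250 = 5.1450
CI: x̄ ± margin = 95 ± 5.1450
CI: (89.8550, 100.1450)

Answer: (89.8550, 100.1450)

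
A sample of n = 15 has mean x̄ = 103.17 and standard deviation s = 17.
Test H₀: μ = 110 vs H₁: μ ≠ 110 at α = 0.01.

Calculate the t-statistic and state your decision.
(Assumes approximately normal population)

df = n - 1 = 14
SE = s/√n = 17/√15 = 4.3894
t = (x̄ - μ₀)/SE = (103.17 - 110)/4.3894 = -1.5560
Critical value: t_{0.005,14} = ±2.977
p-value ≈ 0.1420
Decision: fail to reject H₀

Answer: t = -1.5560, fail to reject H₀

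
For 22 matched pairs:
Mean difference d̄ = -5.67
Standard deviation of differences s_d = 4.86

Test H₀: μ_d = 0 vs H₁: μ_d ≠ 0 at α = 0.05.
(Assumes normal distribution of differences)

Answer: t = -5.4719, reject H₀

Derivation:
df = n - 1 = 21
SE = s_d/√n = 4.86/√22 = 1.0362
t = d̄/SE = -5.67/1.0362 = -5.4719
Critical value: t_{0.025,21} = ±2.080
p-value < 0.0001
Decision: reject H₀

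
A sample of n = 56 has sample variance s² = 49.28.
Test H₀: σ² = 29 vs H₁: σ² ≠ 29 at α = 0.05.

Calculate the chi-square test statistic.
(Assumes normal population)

Answer: χ² = 93.4621, reject H₀

Derivation:
df = n - 1 = 55
χ² = (n-1)s²/σ₀² = 55×49.28/29 = 93.4621
Critical values: χ²_{0.975,55} = 36.398, χ²_{0.025,55} = 77.380
Rejection region: χ² < 36.398 or χ² > 77.380
Decision: reject H₀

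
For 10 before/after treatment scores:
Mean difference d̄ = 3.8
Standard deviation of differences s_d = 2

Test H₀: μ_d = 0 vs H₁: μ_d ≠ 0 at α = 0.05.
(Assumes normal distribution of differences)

Answer: t = 6.0079, reject H₀

Derivation:
df = n - 1 = 9
SE = s_d/√n = 2/√10 = 0.6325
t = d̄/SE = 3.8/0.6325 = 6.0079
Critical value: t_{0.025,9} = ±2.262
p-value ≈ 0.0002
Decision: reject H₀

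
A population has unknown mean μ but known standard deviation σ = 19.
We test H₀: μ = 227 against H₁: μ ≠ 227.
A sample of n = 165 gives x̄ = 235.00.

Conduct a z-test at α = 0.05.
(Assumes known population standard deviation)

Standard error: SE = σ/√n = 19/√165 = 1.4791
z-statistic: z = (x̄ - μ₀)/SE = (235.00 - 227)/1.4791 = 5.4087
Critical value: ±1.960
p-value < 0.0001
Decision: reject H₀

Answer: z = 5.4087, reject H₀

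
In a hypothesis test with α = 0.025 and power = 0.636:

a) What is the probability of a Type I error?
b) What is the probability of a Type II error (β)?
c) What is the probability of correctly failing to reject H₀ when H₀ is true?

Answer: a) 0.025, b) 0.364, c) 0.975

Derivation:
a) Type I error probability = α = 0.025
b) Power = P(reject H₀ | H₁ true) = 1 - β = 0.636, so Type II error probability = β = 1 - Power = 0.364
c) P(fail to reject H₀ | H₀ true) = 1 - α = 0.975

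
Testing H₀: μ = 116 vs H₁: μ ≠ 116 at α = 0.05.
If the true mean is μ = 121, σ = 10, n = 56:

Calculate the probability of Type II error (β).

SE = σ/√n = 10/√56 = 1.3363
Critical values: μ₀ ± z_0.025×SE = 116 ± 1.960×1.3363
Acceptance region: (113.3809, 118.6191)
Under H₁ (μ = 121): z_high = (118.6191 - 121)/1.3363 = -1.7817, z_low = (113.3809 - 121)/1.3363 = -5.7016
β = P(not reject | H₁) = Φ(-1.7817) - Φ(-5.7016) ≈ 0.0374

Answer: β ≈ 0.0374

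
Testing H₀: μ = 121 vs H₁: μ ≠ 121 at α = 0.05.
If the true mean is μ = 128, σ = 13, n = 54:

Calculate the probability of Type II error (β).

SE = σ/√n = 13/√54 = 1.7691
Critical values: μ₀ ± z_0.025×SE = 121 ± 1.960×1.7691
Acceptance region: (117.5326, 124.4674)
Under H₁ (μ = 128): z_high = (124.4674 - 128)/1.7691 = -1.9968, z_low = (117.5326 - 128)/1.7691 = -5.9168
β = P(not reject | H₁) = Φ(-1.9968) - Φ(-5.9168) ≈ 0.0229

Answer: β ≈ 0.0229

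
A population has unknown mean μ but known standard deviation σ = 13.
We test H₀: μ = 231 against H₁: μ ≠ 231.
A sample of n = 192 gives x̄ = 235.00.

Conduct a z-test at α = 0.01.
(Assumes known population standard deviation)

Answer: z = 4.2635, reject H₀

Derivation:
Standard error: SE = σ/√n = 13/√192 = 0.9382
z-statistic: z = (x̄ - μ₀)/SE = (235.00 - 231)/0.9382 = 4.2635
Critical value: ±2.576
p-value < 0.0001
Decision: reject H₀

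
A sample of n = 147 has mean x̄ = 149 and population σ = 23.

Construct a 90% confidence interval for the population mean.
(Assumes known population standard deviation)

Answer: (145.8794, 152.1206)

Derivation:
Confidence level: 90%, α = 0.1
z_0.05 = 1.645
SE = σ/√n = 23/√147 = 1.8970
Margin of error = 1.645 × 1.8970 = 3.1206
CI: x̄ ± margin = 149 ± 3.1206
CI: (145.8794, 152.1206)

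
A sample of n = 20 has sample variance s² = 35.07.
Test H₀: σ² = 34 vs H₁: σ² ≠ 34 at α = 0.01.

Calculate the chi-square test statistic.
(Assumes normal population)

Answer: χ² = 19.5979, fail to reject H₀

Derivation:
df = n - 1 = 19
χ² = (n-1)s²/σ₀² = 19×35.07/34 = 19.5979
Critical values: χ²_{0.995,19} = 6.844, χ²_{0.005,19} = 38.582
Rejection region: χ² < 6.844 or χ² > 38.582
Decision: fail to reject H₀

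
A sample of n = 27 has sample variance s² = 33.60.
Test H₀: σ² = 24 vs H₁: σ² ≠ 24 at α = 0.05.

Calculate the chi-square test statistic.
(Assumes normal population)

Answer: χ² = 36.4000, fail to reject H₀

Derivation:
df = n - 1 = 26
χ² = (n-1)s²/σ₀² = 26×33.60/24 = 36.4000
Critical values: χ²_{0.975,26} = 13.844, χ²_{0.025,26} = 41.923
Rejection region: χ² < 13.844 or χ² > 41.923
Decision: fail to reject H₀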